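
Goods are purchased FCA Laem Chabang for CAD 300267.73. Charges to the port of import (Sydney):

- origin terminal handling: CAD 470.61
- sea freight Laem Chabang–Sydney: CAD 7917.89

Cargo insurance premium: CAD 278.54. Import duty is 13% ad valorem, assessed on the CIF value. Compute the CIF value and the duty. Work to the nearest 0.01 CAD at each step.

CIF value: CAD 308934.77; import duty: CAD 40161.52

CIF = FCA price + pre-shipment costs + freight + insurance
CIF = 300267.73 + 470.61 + 7917.89 + 278.54 = 308934.77
Import duty = 308934.77 × 13% = 40161.52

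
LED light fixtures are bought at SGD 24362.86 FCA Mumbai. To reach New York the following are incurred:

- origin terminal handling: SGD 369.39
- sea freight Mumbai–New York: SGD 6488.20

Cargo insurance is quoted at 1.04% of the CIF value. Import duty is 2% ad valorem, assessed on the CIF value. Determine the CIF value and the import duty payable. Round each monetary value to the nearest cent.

CIF value: SGD 31548.55; import duty: SGD 630.97

Let C be the CIF value. C = FCA price + pre-shipment costs + freight + 1.04% × C
C − 1.04% × C = 24362.86 + 369.39 + 6488.20
0.9896 × C = 31220.45
C = 31220.45 / 0.9896 = 31548.55
Insurance premium = 1.04% × 31548.55 = 328.10
Import duty = 31548.55 × 2% = 630.97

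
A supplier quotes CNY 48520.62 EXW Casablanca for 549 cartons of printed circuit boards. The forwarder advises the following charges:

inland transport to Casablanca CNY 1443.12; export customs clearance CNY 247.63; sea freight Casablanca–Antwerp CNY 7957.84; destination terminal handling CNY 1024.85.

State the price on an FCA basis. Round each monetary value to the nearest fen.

FCA price: CNY 50211.37

Not relevant to the conversion: destination terminal, freight — on the buyer under both terms; not part of either seller's price.
From EXW to FCA, the seller additionally bears: inland to port, export clearance.
FCA price = 48520.62 + 1443.12 + 247.63 = 50211.37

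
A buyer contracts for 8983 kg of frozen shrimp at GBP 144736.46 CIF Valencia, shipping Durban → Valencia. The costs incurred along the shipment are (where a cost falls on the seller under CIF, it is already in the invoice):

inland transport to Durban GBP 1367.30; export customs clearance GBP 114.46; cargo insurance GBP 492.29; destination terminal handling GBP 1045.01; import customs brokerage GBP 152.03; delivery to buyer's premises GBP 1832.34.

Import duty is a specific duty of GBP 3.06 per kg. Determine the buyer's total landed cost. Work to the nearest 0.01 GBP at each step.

CIF: the seller pays costs through ocean freight and marine insurance to the destination port.
Already in the invoice (seller's account under CIF): inland to port, export clearance, insurance — exclude.
The CIF price already equals the CIF value: 144736.46
Import duty = 8983 × 3.06 = 27487.98
Buyer bears: destination terminal 1045.01 + brokerage 152.03 + delivery 1832.34 + duty 27487.98 = 30517.36
Landed cost = invoice 144736.46 + 30517.36 = 175253.82

Total landed cost: GBP 175253.82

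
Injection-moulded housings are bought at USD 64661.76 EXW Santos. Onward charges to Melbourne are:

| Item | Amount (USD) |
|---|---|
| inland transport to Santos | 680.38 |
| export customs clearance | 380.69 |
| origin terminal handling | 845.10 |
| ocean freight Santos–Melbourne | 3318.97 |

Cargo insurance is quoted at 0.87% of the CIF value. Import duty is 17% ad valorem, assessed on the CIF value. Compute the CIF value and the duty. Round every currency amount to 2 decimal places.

Let C be the CIF value. C = EXW price + pre-shipment costs + freight + 0.87% × C
C − 0.87% × C = 64661.76 + 680.38 + 380.69 + 845.10 + 3318.97
0.9913 × C = 69886.90
C = 69886.90 / 0.9913 = 70500.25
Insurance premium = 0.87% × 70500.25 = 613.35
Import duty = 70500.25 × 17% = 11985.04

CIF value: USD 70500.25; import duty: USD 11985.04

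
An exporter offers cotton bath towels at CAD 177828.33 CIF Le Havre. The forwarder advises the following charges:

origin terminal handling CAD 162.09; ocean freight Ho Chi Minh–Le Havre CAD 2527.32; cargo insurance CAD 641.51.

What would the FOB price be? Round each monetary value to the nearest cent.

FOB price: CAD 174659.50

Not relevant to the conversion: origin terminal — on the seller under both CIF and FOB; already in the CIF price and stays in the FOB price.
From CIF to FOB, the seller no longer bears: freight, insurance.
FOB price = 177828.33 − 2527.32 − 641.51 = 174659.50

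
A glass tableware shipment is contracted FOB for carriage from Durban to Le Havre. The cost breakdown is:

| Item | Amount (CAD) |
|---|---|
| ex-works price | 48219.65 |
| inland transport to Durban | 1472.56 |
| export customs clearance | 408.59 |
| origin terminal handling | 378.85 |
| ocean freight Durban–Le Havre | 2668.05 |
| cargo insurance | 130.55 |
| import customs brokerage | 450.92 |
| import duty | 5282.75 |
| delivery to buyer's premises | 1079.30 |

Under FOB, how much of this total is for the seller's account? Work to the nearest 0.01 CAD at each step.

Seller's account: CAD 50479.65

FOB: the seller bears costs until goods are on board at the origin port; the buyer bears freight, insurance and all costs thereafter.
Seller's account: goods 48219.65 + inland to port 1472.56 + export clearance 408.59 + origin terminal 378.85 = 50479.65
Buyer's account: freight 2668.05 + insurance 130.55 + brokerage 450.92 + duty 5282.75 + delivery 1079.30 = 9611.57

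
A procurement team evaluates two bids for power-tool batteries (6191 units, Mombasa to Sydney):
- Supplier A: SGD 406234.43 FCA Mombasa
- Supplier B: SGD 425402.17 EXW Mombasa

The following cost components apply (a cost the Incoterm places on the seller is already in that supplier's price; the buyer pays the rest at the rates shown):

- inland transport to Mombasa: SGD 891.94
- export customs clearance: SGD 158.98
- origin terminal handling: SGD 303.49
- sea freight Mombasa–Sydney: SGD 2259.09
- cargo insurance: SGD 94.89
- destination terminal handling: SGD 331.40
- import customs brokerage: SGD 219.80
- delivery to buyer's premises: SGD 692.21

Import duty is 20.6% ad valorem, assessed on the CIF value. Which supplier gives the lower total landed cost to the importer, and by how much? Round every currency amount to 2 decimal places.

Supplier A is cheaper by SGD 24383.71

Supplier A (FCA):
CIF value = FCA price + origin terminal + freight + insurance = 406234.43 + 303.49 + 2259.09 + 94.89 = 408891.90
Import duty = 408891.90 × 20.6% = 84231.73
Buyer bears (A): 303.49 + 2259.09 + 94.89 + 331.40 + 219.80 + 692.21 = 3900.88
Landed cost (A) = invoice 406234.43 + 3900.88 + duty 84231.73 = 494367.04
Supplier B (EXW):
CIF value = EXW price + inland to port + export clearance + origin terminal + freight + insurance = 425402.17 + 891.94 + 158.98 + 303.49 + 2259.09 + 94.89 = 429110.56
Import duty = 429110.56 × 20.6% = 88396.78
Buyer bears (B): 891.94 + 158.98 + 303.49 + 2259.09 + 94.89 + 331.40 + 219.80 + 692.21 = 4951.80
Landed cost (B) = invoice 425402.17 + 4951.80 + duty 88396.78 = 518750.75
Difference = |494367.04 − 518750.75| = 24383.71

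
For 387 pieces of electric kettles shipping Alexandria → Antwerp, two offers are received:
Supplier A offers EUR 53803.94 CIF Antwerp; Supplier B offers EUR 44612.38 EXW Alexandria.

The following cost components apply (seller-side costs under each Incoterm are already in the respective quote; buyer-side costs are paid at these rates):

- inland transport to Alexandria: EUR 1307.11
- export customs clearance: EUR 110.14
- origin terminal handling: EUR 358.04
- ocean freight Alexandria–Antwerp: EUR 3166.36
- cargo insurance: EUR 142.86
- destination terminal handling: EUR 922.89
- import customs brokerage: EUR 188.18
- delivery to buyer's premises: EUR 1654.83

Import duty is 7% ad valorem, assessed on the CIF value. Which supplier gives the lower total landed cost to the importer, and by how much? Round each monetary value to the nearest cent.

Supplier B is cheaper by EUR 4394.55

Supplier A (CIF):
The CIF price already equals the CIF value: 53803.94
Import duty = 53803.94 × 7% = 3766.28
Buyer bears (A): 922.89 + 188.18 + 1654.83 = 2765.90
Landed cost (A) = invoice 53803.94 + 2765.90 + duty 3766.28 = 60336.12
Supplier B (EXW):
CIF value = EXW price + inland to port + export clearance + origin terminal + freight + insurance = 44612.38 + 1307.11 + 110.14 + 358.04 + 3166.36 + 142.86 = 49696.89
Import duty = 49696.89 × 7% = 3478.78
Buyer bears (B): 1307.11 + 110.14 + 358.04 + 3166.36 + 142.86 + 922.89 + 188.18 + 1654.83 = 7850.41
Landed cost (B) = invoice 44612.38 + 7850.41 + duty 3478.78 = 55941.57
Difference = |60336.12 − 55941.57| = 4394.55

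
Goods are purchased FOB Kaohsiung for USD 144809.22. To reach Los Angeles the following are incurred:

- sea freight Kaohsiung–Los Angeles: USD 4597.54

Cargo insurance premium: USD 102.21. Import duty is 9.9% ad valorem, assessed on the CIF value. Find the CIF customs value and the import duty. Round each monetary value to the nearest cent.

CIF = FOB price + freight + insurance
CIF = 144809.22 + 4597.54 + 102.21 = 149508.97
Import duty = 149508.97 × 9.9% = 14801.39

CIF value: USD 149508.97; import duty: USD 14801.39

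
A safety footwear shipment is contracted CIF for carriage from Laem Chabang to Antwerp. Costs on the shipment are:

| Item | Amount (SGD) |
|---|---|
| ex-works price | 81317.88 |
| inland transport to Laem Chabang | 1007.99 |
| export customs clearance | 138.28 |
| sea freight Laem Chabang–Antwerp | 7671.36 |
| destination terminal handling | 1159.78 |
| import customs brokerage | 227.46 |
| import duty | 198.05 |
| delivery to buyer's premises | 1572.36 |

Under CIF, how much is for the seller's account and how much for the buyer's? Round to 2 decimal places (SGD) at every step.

CIF: the seller pays costs through ocean freight and marine insurance to the destination port.
Seller's account: goods 81317.88 + inland to port 1007.99 + export clearance 138.28 + freight 7671.36 = 90135.51
Buyer's account: destination terminal 1159.78 + brokerage 227.46 + duty 198.05 + delivery 1572.36 = 3157.65

Seller: SGD 90135.51; buyer: SGD 3157.65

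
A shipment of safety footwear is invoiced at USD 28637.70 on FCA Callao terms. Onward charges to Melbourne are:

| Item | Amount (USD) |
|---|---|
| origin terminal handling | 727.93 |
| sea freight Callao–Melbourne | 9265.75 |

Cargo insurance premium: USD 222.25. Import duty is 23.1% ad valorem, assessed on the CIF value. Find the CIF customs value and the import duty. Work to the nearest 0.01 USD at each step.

CIF value: USD 38853.63; import duty: USD 8975.19

CIF = FCA price + pre-shipment costs + freight + insurance
CIF = 28637.70 + 727.93 + 9265.75 + 222.25 = 38853.63
Import duty = 38853.63 × 23.1% = 8975.19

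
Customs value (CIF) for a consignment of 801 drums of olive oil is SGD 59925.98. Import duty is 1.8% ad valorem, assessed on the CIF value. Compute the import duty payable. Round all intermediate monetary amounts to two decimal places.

Import duty: SGD 1078.67

Import duty = 59925.98 × 1.8% = 1078.67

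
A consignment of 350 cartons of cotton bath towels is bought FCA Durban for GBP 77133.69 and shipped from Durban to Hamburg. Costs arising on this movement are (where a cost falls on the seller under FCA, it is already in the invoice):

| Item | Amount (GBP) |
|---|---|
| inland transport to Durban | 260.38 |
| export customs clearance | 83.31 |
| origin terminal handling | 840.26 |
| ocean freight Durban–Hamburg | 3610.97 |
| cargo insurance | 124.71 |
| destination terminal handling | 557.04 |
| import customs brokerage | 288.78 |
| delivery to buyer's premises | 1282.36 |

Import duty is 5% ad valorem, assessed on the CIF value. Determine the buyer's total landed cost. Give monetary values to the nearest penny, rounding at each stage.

FCA: the seller delivers export-cleared goods to the carrier; the buyer bears costs from that point.
Already in the invoice (seller's account under FCA): inland to port, export clearance — exclude.
CIF value = FCA price + origin terminal + freight + insurance = 77133.69 + 840.26 + 3610.97 + 124.71 = 81709.63
Import duty = 81709.63 × 5% = 4085.48
Buyer bears: origin terminal 840.26 + freight 3610.97 + insurance 124.71 + destination terminal 557.04 + brokerage 288.78 + delivery 1282.36 + duty 4085.48 = 10789.60
Landed cost = invoice 77133.69 + 10789.60 = 87923.29

Total landed cost: GBP 87923.29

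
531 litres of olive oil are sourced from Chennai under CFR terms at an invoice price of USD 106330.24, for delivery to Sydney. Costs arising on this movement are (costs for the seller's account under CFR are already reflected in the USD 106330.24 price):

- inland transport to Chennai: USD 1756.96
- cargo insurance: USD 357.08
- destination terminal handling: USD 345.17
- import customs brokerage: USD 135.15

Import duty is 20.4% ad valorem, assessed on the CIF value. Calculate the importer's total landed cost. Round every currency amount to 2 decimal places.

Total landed cost: USD 128931.85

CFR: the seller pays costs through ocean freight to the destination port, but not insurance.
Already in the invoice (seller's account under CFR): inland to port — exclude.
CIF value = CFR price + insurance = 106330.24 + 357.08 = 106687.32
Import duty = 106687.32 × 20.4% = 21764.21
Buyer bears: insurance 357.08 + destination terminal 345.17 + brokerage 135.15 + duty 21764.21 = 22601.61
Landed cost = invoice 106330.24 + 22601.61 = 128931.85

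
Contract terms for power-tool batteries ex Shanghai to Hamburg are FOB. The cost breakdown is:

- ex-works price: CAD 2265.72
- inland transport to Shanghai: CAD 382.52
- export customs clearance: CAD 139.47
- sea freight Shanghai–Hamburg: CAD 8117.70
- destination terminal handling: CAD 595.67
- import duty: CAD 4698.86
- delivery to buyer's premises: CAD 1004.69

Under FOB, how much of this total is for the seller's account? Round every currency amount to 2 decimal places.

Seller's account: CAD 2787.71

FOB: the seller bears costs until goods are on board at the origin port; the buyer bears freight, insurance and all costs thereafter.
Seller's account: goods 2265.72 + inland to port 382.52 + export clearance 139.47 = 2787.71
Buyer's account: freight 8117.70 + destination terminal 595.67 + duty 4698.86 + delivery 1004.69 = 14416.92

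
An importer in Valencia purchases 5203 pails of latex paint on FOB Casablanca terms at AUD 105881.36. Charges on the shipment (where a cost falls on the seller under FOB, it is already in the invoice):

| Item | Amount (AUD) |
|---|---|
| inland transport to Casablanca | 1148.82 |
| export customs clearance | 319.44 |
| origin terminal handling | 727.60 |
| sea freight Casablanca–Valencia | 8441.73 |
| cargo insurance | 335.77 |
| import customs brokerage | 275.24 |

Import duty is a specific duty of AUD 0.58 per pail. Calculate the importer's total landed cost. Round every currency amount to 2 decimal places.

Total landed cost: AUD 117951.84

FOB: the seller bears costs until goods are on board at the origin port; the buyer bears freight, insurance and all costs thereafter.
Already in the invoice (seller's account under FOB): inland to port, export clearance, origin terminal — exclude.
CIF value = FOB price + freight + insurance = 105881.36 + 8441.73 + 335.77 = 114658.86
Import duty = 5203 × 0.58 = 3017.74
Buyer bears: freight 8441.73 + insurance 335.77 + brokerage 275.24 + duty 3017.74 = 12070.48
Landed cost = invoice 105881.36 + 12070.48 = 117951.84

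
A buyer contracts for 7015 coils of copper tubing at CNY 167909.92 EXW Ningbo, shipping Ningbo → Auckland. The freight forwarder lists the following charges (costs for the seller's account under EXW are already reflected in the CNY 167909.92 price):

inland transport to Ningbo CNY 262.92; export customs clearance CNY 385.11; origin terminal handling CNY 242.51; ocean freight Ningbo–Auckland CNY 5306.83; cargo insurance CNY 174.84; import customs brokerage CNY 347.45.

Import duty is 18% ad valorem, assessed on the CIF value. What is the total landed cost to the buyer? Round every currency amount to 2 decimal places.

Total landed cost: CNY 206000.36

EXW: the seller makes goods available at their premises; the buyer bears all onward costs.
CIF value = EXW price + inland to port + export clearance + origin terminal + freight + insurance = 167909.92 + 262.92 + 385.11 + 242.51 + 5306.83 + 174.84 = 174282.13
Import duty = 174282.13 × 18% = 31370.78
Buyer bears: inland to port 262.92 + export clearance 385.11 + origin terminal 242.51 + freight 5306.83 + insurance 174.84 + brokerage 347.45 + duty 31370.78 = 38090.44
Landed cost = invoice 167909.92 + 38090.44 = 206000.36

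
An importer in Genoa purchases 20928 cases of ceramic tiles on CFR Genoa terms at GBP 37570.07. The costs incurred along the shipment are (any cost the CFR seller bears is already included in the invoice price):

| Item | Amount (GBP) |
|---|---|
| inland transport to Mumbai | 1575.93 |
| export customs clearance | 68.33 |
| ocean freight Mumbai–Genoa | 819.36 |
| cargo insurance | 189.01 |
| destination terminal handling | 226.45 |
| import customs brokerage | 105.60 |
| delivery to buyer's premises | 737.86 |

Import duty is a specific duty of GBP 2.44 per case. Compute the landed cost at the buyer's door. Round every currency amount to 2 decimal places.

CFR: the seller pays costs through ocean freight to the destination port, but not insurance.
Already in the invoice (seller's account under CFR): inland to port, export clearance, freight — exclude.
CIF value = CFR price + insurance = 37570.07 + 189.01 = 37759.08
Import duty = 20928 × 2.44 = 51064.32
Buyer bears: insurance 189.01 + destination terminal 226.45 + brokerage 105.60 + delivery 737.86 + duty 51064.32 = 52323.24
Landed cost = invoice 37570.07 + 52323.24 = 89893.31

Total landed cost: GBP 89893.31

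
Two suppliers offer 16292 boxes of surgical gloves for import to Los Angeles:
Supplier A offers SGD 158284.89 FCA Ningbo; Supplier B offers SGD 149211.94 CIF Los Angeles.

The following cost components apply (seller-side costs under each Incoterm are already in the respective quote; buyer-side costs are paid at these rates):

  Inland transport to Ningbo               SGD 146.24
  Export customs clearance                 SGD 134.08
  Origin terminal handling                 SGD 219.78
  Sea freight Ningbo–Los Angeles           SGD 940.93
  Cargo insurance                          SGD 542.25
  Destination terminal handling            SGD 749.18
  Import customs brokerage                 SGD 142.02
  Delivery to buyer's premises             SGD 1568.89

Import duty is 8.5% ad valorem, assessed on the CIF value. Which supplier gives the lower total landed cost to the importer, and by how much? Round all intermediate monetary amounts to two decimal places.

Supplier A (FCA):
CIF value = FCA price + origin terminal + freight + insurance = 158284.89 + 219.78 + 940.93 + 542.25 = 159987.85
Import duty = 159987.85 × 8.5% = 13598.97
Buyer bears (A): 219.78 + 940.93 + 542.25 + 749.18 + 142.02 + 1568.89 = 4163.05
Landed cost (A) = invoice 158284.89 + 4163.05 + duty 13598.97 = 176046.91
Supplier B (CIF):
The CIF price already equals the CIF value: 149211.94
Import duty = 149211.94 × 8.5% = 12683.01
Buyer bears (B): 749.18 + 142.02 + 1568.89 = 2460.09
Landed cost (B) = invoice 149211.94 + 2460.09 + duty 12683.01 = 164355.04
Difference = |176046.91 − 164355.04| = 11691.87

Supplier B is cheaper by SGD 11691.87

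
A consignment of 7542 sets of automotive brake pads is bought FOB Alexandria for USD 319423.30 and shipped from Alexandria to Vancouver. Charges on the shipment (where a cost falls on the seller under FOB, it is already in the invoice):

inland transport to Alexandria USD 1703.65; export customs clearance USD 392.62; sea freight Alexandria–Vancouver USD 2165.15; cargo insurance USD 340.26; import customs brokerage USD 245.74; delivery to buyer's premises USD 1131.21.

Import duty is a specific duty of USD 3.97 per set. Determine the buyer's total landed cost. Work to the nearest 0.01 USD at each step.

Total landed cost: USD 353247.40

FOB: the seller bears costs until goods are on board at the origin port; the buyer bears freight, insurance and all costs thereafter.
Already in the invoice (seller's account under FOB): inland to port, export clearance — exclude.
CIF value = FOB price + freight + insurance = 319423.30 + 2165.15 + 340.26 = 321928.71
Import duty = 7542 × 3.97 = 29941.74
Buyer bears: freight 2165.15 + insurance 340.26 + brokerage 245.74 + delivery 1131.21 + duty 29941.74 = 33824.10
Landed cost = invoice 319423.30 + 33824.10 = 353247.40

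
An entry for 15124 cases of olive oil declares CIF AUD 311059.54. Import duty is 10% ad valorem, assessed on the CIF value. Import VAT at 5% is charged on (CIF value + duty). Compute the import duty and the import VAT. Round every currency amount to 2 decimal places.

Import duty: AUD 31105.95; import VAT: AUD 17108.27

Import duty = 311059.54 × 10% = 31105.95
VAT base = CIF + duty = 311059.54 + 31105.95 = 342165.49
Import VAT = 342165.49 × 5% = 17108.27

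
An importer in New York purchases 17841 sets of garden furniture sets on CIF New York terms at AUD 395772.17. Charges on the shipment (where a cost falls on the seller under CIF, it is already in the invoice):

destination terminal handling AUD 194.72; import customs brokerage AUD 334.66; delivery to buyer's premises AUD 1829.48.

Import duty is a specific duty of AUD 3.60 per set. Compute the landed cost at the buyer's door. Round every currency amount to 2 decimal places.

Total landed cost: AUD 462358.63

CIF: the seller pays costs through ocean freight and marine insurance to the destination port.
The CIF price already equals the CIF value: 395772.17
Import duty = 17841 × 3.60 = 64227.60
Buyer bears: destination terminal 194.72 + brokerage 334.66 + delivery 1829.48 + duty 64227.60 = 66586.46
Landed cost = invoice 395772.17 + 66586.46 = 462358.63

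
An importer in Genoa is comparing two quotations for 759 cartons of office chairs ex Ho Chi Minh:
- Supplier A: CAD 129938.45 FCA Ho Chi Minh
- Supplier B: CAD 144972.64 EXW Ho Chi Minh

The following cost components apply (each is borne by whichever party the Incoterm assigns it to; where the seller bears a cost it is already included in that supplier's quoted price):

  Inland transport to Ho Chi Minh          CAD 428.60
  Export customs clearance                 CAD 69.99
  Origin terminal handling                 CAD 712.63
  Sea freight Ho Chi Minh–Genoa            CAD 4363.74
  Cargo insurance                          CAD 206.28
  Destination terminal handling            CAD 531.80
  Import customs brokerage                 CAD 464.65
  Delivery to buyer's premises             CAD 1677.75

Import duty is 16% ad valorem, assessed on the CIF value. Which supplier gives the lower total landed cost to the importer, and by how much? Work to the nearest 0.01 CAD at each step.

Supplier A (FCA):
CIF value = FCA price + origin terminal + freight + insurance = 129938.45 + 712.63 + 4363.74 + 206.28 = 135221.10
Import duty = 135221.10 × 16% = 21635.38
Buyer bears (A): 712.63 + 4363.74 + 206.28 + 531.80 + 464.65 + 1677.75 = 7956.85
Landed cost (A) = invoice 129938.45 + 7956.85 + duty 21635.38 = 159530.68
Supplier B (EXW):
CIF value = EXW price + inland to port + export clearance + origin terminal + freight + insurance = 144972.64 + 428.60 + 69.99 + 712.63 + 4363.74 + 206.28 = 150753.88
Import duty = 150753.88 × 16% = 24120.62
Buyer bears (B): 428.60 + 69.99 + 712.63 + 4363.74 + 206.28 + 531.80 + 464.65 + 1677.75 = 8455.44
Landed cost (B) = invoice 144972.64 + 8455.44 + duty 24120.62 = 177548.70
Difference = |159530.68 − 177548.70| = 18018.02

Supplier A is cheaper by CAD 18018.02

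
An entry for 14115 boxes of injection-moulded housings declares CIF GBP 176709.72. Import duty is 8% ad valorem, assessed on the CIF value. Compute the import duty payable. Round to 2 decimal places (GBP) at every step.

Import duty = 176709.72 × 8% = 14136.78

Import duty: GBP 14136.78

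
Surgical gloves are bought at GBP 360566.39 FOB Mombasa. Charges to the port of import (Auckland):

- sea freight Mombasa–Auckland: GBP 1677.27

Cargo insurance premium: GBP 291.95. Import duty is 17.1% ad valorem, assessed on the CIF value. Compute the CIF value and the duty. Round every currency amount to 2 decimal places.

CIF value: GBP 362535.61; import duty: GBP 61993.59

CIF = FOB price + freight + insurance
CIF = 360566.39 + 1677.27 + 291.95 = 362535.61
Import duty = 362535.61 × 17.1% = 61993.59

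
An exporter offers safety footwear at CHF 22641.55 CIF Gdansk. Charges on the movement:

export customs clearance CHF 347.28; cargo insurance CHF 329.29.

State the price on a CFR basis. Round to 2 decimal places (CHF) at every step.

CFR price: CHF 22312.26

Not relevant to the conversion: export clearance — on the seller under both CIF and CFR; already in the CIF price and stays in the CFR price.
From CIF to CFR, the seller no longer bears: insurance.
CFR price = 22641.55 − 329.29 = 22312.26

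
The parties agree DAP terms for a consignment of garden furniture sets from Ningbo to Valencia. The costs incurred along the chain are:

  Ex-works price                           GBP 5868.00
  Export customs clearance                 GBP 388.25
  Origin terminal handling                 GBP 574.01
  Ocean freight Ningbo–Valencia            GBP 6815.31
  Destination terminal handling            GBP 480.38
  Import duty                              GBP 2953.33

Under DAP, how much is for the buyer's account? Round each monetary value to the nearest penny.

Buyer's account: GBP 2953.33

DAP: the seller bears all costs to the named destination except import duty and clearance.
Seller's account: goods 5868.00 + export clearance 388.25 + origin terminal 574.01 + freight 6815.31 + destination terminal 480.38 = 14125.95
Buyer's account: duty 2953.33 = 2953.33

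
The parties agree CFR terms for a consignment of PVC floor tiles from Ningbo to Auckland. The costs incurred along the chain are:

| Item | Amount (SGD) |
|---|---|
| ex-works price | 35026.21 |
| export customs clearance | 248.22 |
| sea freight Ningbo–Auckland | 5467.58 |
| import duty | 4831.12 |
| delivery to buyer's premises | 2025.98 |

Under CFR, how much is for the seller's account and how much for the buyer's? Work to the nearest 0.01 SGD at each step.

Seller: SGD 40742.01; buyer: SGD 6857.10

CFR: the seller pays costs through ocean freight to the destination port, but not insurance.
Seller's account: goods 35026.21 + export clearance 248.22 + freight 5467.58 = 40742.01
Buyer's account: duty 4831.12 + delivery 2025.98 = 6857.10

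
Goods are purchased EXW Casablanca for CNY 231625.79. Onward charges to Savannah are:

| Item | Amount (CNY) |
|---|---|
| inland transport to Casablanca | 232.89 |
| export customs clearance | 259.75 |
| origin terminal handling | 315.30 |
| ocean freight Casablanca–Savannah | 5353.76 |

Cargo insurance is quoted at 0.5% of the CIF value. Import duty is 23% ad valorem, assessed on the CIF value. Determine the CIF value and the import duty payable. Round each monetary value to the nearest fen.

CIF value: CNY 238982.40; import duty: CNY 54965.95

Let C be the CIF value. C = EXW price + pre-shipment costs + freight + 0.5% × C
C − 0.5% × C = 231625.79 + 232.89 + 259.75 + 315.30 + 5353.76
0.995 × C = 237787.49
C = 237787.49 / 0.995 = 238982.40
Insurance premium = 0.5% × 238982.40 = 1194.91
Import duty = 238982.40 × 23% = 54965.95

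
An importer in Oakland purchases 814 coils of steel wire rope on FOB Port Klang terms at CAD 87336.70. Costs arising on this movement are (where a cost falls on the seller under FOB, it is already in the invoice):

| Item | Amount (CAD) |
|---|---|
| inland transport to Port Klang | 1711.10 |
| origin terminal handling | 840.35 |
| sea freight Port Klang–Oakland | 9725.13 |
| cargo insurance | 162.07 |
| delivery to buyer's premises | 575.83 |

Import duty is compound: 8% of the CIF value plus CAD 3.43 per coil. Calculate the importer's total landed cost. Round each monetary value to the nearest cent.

FOB: the seller bears costs until goods are on board at the origin port; the buyer bears freight, insurance and all costs thereafter.
Already in the invoice (seller's account under FOB): inland to port, origin terminal — exclude.
CIF value = FOB price + freight + insurance = 87336.70 + 9725.13 + 162.07 = 97223.90
Ad valorem component: 97223.90 × 8% = 7777.91
Specific component: 814 × 3.43 = 2792.02
Import duty = 7777.91 + 2792.02 = 10569.93
Buyer bears: freight 9725.13 + insurance 162.07 + delivery 575.83 + duty 10569.93 = 21032.96
Landed cost = invoice 87336.70 + 21032.96 = 108369.66

Total landed cost: CAD 108369.66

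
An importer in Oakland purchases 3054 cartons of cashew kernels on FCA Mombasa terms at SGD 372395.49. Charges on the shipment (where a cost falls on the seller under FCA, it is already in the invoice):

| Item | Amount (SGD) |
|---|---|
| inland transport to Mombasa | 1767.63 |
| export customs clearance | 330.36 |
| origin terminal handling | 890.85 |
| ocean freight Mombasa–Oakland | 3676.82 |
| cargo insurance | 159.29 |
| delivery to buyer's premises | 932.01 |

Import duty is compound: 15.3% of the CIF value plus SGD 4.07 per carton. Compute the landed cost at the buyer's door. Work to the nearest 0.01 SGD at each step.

FCA: the seller delivers export-cleared goods to the carrier; the buyer bears costs from that point.
Already in the invoice (seller's account under FCA): inland to port, export clearance — exclude.
CIF value = FCA price + origin terminal + freight + insurance = 372395.49 + 890.85 + 3676.82 + 159.29 = 377122.45
Ad valorem component: 377122.45 × 15.3% = 57699.73
Specific component: 3054 × 4.07 = 12429.78
Import duty = 57699.73 + 12429.78 = 70129.51
Buyer bears: origin terminal 890.85 + freight 3676.82 + insurance 159.29 + delivery 932.01 + duty 70129.51 = 75788.48
Landed cost = invoice 372395.49 + 75788.48 = 448183.97

Total landed cost: SGD 448183.97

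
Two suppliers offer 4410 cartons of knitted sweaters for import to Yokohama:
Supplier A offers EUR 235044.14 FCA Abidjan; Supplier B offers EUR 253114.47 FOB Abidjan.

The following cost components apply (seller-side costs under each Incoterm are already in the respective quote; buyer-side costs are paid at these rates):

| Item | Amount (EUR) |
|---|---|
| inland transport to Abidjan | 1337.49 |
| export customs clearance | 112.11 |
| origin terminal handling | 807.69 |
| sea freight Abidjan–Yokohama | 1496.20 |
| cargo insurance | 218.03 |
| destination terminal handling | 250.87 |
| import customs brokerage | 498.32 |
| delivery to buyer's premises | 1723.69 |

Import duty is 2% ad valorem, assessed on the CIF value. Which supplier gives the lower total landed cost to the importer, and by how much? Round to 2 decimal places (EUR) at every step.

Supplier A (FCA):
CIF value = FCA price + origin terminal + freight + insurance = 235044.14 + 807.69 + 1496.20 + 218.03 = 237566.06
Import duty = 237566.06 × 2% = 4751.32
Buyer bears (A): 807.69 + 1496.20 + 218.03 + 250.87 + 498.32 + 1723.69 = 4994.80
Landed cost (A) = invoice 235044.14 + 4994.80 + duty 4751.32 = 244790.26
Supplier B (FOB):
CIF value = FOB price + freight + insurance = 253114.47 + 1496.20 + 218.03 = 254828.70
Import duty = 254828.70 × 2% = 5096.57
Buyer bears (B): 1496.20 + 218.03 + 250.87 + 498.32 + 1723.69 = 4187.11
Landed cost (B) = invoice 253114.47 + 4187.11 + duty 5096.57 = 262398.15
Difference = |244790.26 − 262398.15| = 17607.89

Supplier A is cheaper by EUR 17607.89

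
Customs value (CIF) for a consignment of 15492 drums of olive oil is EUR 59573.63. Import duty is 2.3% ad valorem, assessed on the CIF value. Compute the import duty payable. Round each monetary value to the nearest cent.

Import duty: EUR 1370.19

Import duty = 59573.63 × 2.3% = 1370.19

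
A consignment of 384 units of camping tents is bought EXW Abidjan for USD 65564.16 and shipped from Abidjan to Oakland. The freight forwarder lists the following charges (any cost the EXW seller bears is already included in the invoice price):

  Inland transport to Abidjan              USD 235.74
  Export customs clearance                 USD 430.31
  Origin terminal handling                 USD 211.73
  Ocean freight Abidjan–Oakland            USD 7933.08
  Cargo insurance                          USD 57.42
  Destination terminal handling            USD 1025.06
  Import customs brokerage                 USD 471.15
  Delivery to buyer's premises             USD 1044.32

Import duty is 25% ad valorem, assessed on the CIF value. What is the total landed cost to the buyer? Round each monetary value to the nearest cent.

EXW: the seller makes goods available at their premises; the buyer bears all onward costs.
CIF value = EXW price + inland to port + export clearance + origin terminal + freight + insurance = 65564.16 + 235.74 + 430.31 + 211.73 + 7933.08 + 57.42 = 74432.44
Import duty = 74432.44 × 25% = 18608.11
Buyer bears: inland to port 235.74 + export clearance 430.31 + origin terminal 211.73 + freight 7933.08 + insurance 57.42 + destination terminal 1025.06 + brokerage 471.15 + delivery 1044.32 + duty 18608.11 = 30016.92
Landed cost = invoice 65564.16 + 30016.92 = 95581.08

Total landed cost: USD 95581.08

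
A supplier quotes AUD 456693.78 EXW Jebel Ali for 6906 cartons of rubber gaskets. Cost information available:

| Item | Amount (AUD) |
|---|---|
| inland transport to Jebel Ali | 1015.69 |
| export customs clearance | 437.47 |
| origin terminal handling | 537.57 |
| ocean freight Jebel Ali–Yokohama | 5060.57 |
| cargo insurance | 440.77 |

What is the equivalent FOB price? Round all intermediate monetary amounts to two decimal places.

FOB price: AUD 458684.51

Not relevant to the conversion: insurance, freight — on the buyer under both terms; not part of either seller's price.
From EXW to FOB, the seller additionally bears: inland to port, export clearance, origin terminal.
FOB price = 456693.78 + 1015.69 + 437.47 + 537.57 = 458684.51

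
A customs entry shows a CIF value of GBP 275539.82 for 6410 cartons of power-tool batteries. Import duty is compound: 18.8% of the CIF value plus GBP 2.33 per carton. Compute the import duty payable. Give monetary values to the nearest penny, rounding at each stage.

Import duty: GBP 66736.79

Ad valorem component: 275539.82 × 18.8% = 51801.49
Specific component: 6410 × 2.33 = 14935.30
Import duty = 51801.49 + 14935.30 = 66736.79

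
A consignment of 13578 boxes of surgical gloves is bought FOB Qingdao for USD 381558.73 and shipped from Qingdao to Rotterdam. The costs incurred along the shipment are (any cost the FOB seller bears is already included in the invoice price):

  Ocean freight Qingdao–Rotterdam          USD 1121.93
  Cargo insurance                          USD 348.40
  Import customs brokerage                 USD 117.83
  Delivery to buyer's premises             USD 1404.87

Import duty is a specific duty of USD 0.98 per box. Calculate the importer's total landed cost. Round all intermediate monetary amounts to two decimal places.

Total landed cost: USD 397858.20

FOB: the seller bears costs until goods are on board at the origin port; the buyer bears freight, insurance and all costs thereafter.
CIF value = FOB price + freight + insurance = 381558.73 + 1121.93 + 348.40 = 383029.06
Import duty = 13578 × 0.98 = 13306.44
Buyer bears: freight 1121.93 + insurance 348.40 + brokerage 117.83 + delivery 1404.87 + duty 13306.44 = 16299.47
Landed cost = invoice 381558.73 + 16299.47 = 397858.20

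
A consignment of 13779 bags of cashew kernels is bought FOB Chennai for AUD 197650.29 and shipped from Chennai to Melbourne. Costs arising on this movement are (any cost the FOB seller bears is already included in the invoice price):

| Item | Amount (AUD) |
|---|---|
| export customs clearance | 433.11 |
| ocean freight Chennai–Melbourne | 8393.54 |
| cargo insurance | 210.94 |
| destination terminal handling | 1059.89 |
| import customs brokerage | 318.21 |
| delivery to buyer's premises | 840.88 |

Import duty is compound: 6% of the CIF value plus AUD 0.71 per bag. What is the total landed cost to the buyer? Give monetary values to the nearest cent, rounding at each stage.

Total landed cost: AUD 230632.13

FOB: the seller bears costs until goods are on board at the origin port; the buyer bears freight, insurance and all costs thereafter.
Already in the invoice (seller's account under FOB): export clearance — exclude.
CIF value = FOB price + freight + insurance = 197650.29 + 8393.54 + 210.94 = 206254.77
Ad valorem component: 206254.77 × 6% = 12375.29
Specific component: 13779 × 0.71 = 9783.09
Import duty = 12375.29 + 9783.09 = 22158.38
Buyer bears: freight 8393.54 + insurance 210.94 + destination terminal 1059.89 + brokerage 318.21 + delivery 840.88 + duty 22158.38 = 32981.84
Landed cost = invoice 197650.29 + 32981.84 = 230632.13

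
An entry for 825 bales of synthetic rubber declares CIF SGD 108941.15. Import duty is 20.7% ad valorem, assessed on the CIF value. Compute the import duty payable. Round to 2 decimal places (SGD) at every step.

Import duty = 108941.15 × 20.7% = 22550.82

Import duty: SGD 22550.82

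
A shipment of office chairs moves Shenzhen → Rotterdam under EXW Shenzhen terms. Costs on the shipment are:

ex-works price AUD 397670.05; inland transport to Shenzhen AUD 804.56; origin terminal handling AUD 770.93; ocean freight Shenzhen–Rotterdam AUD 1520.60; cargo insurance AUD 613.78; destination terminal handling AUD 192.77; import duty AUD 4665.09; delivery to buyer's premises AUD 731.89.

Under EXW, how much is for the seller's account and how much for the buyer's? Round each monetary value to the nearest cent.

Seller: AUD 397670.05; buyer: AUD 9299.62

EXW: the seller makes goods available at their premises; the buyer bears all onward costs.
Seller's account: goods 397670.05 = 397670.05
Buyer's account: inland to port 804.56 + origin terminal 770.93 + freight 1520.60 + insurance 613.78 + destination terminal 192.77 + duty 4665.09 + delivery 731.89 = 9299.62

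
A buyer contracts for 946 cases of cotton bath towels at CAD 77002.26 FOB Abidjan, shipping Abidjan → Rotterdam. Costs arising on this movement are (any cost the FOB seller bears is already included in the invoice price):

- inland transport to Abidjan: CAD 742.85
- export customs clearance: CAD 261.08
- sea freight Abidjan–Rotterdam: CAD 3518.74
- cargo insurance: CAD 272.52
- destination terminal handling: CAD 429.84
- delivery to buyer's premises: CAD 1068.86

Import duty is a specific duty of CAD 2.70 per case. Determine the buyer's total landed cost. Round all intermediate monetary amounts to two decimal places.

Total landed cost: CAD 84846.42

FOB: the seller bears costs until goods are on board at the origin port; the buyer bears freight, insurance and all costs thereafter.
Already in the invoice (seller's account under FOB): inland to port, export clearance — exclude.
CIF value = FOB price + freight + insurance = 77002.26 + 3518.74 + 272.52 = 80793.52
Import duty = 946 × 2.70 = 2554.20
Buyer bears: freight 3518.74 + insurance 272.52 + destination terminal 429.84 + delivery 1068.86 + duty 2554.20 = 7844.16
Landed cost = invoice 77002.26 + 7844.16 = 84846.42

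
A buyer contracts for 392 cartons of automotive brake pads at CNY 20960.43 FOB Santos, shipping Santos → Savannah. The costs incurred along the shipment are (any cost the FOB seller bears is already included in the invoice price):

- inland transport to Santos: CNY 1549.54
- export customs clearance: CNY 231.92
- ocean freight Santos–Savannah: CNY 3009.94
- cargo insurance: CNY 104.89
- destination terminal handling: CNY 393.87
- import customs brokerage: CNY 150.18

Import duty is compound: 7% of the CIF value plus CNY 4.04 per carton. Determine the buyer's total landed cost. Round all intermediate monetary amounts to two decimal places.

Total landed cost: CNY 27888.26

FOB: the seller bears costs until goods are on board at the origin port; the buyer bears freight, insurance and all costs thereafter.
Already in the invoice (seller's account under FOB): inland to port, export clearance — exclude.
CIF value = FOB price + freight + insurance = 20960.43 + 3009.94 + 104.89 = 24075.26
Ad valorem component: 24075.26 × 7% = 1685.27
Specific component: 392 × 4.04 = 1583.68
Import duty = 1685.27 + 1583.68 = 3268.95
Buyer bears: freight 3009.94 + insurance 104.89 + destination terminal 393.87 + brokerage 150.18 + duty 3268.95 = 6927.83
Landed cost = invoice 20960.43 + 6927.83 = 27888.26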